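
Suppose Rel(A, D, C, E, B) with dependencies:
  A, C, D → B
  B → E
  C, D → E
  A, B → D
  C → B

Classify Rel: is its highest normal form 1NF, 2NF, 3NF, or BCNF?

Candidate key: {A, C}. Prime attributes: {A, C}.
For B → E we have {B}⁺ = {B, E}; {B} is not a superkey, so BCNF fails.
Because {E} is non-prime and the left side of B → E is not a superkey, the relation is not in 3NF.
{C} is a proper subset of the key {A, C}, and {C}⁺ contains the non-prime attributes {B, E} — a partial dependency, so 2NF is violated.

1NF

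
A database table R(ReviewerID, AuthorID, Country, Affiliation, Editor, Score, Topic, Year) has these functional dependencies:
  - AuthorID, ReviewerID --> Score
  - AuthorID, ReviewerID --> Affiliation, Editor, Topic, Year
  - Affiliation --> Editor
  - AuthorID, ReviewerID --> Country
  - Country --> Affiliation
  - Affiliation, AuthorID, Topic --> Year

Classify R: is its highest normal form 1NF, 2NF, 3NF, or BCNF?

Candidate key: {AuthorID, ReviewerID}. Prime attributes: {AuthorID, ReviewerID}.
Affiliation --> Editor: {Affiliation}⁺ = {Affiliation, Editor}, which is not all of the attributes, so the left side is not a superkey — BCNF is violated.
Affiliation --> Editor determines the non-prime attribute {Editor} from a non-superkey — 3NF is violated.
No proper subset of a key has a non-prime attribute in its closure, so there is no partial dependency; 2NF holds.

2NF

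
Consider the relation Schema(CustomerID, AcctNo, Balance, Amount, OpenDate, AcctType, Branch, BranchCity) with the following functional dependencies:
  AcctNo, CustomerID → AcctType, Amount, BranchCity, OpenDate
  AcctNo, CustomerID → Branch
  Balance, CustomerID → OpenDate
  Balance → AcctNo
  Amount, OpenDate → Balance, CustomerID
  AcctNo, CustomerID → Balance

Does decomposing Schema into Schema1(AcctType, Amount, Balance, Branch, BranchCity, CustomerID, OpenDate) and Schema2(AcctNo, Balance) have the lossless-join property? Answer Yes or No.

Yes

Common attributes: {Balance}; their closure is {AcctNo, Balance}.
Since Schema2 ⊆ {AcctNo, Balance}, the intersection is a superkey of Schema2; the decomposition is lossless.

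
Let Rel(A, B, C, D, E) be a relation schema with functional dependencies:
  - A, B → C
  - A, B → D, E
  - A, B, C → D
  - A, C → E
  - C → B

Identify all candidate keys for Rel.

{A} never appears on the right of any FD, so every key must include it.
{A, B}⁺ = {A, B, C, D, E}, which is every attribute, so {A, B} is a candidate key.
{A, C}⁺ = {A, B, C, D, E}, which is every attribute, so {A, C} is a candidate key.
Any other superkey properly contains one of these, so there are no further candidate keys.

{A, B}, {A, C}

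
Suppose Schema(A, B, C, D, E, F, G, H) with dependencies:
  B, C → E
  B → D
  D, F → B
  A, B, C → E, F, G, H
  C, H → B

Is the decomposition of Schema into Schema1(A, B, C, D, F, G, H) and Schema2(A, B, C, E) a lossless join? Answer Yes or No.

Yes

Common attributes: {A, B, C}; their closure is {A, B, C, D, E, F, G, H}.
This includes all of Schema1, so the common attributes are a superkey of Schema1 — the join is lossless.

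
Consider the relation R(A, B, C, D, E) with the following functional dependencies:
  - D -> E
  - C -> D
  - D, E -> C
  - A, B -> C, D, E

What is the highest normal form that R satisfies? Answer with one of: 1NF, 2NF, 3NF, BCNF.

Candidate key: {A, B}. Prime attributes: {A, B}.
For D -> E we have {D}⁺ = {C, D, E}; {D} is not a superkey, so BCNF fails.
Because {E} is non-prime and the left side of D -> E is not a superkey, the relation is not in 3NF.
Checking every proper subset of each key, none determines a non-prime attribute — 2NF is satisfied.

2NF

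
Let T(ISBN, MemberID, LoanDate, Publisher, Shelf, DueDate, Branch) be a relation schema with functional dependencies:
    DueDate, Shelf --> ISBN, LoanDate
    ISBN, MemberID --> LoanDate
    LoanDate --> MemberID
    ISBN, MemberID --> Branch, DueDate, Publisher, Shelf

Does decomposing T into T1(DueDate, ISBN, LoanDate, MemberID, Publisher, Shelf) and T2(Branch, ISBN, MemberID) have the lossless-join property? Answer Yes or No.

The shared attributes are {ISBN, MemberID} and {ISBN, MemberID}⁺ = {Branch, DueDate, ISBN, LoanDate, MemberID, Publisher, Shelf}.
This includes all of T1, so the common attributes are a superkey of T1 — the join is lossless.

Yes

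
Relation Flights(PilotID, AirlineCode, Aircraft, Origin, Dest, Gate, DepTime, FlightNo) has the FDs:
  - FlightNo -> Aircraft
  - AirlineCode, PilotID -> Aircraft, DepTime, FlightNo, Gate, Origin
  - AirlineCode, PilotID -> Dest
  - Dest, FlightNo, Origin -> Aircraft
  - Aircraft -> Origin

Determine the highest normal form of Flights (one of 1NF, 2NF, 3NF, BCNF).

2NF

Candidate key: {AirlineCode, PilotID}. Prime attributes: {AirlineCode, PilotID}.
FlightNo -> Aircraft: {FlightNo}⁺ = {Aircraft, FlightNo, Origin}, which is not all of the attributes, so the left side is not a superkey — BCNF is violated.
Because {Aircraft} is non-prime and the left side of FlightNo -> Aircraft is not a superkey, the relation is not in 3NF.
No non-prime attribute depends on a proper subset of any candidate key, so 2NF holds.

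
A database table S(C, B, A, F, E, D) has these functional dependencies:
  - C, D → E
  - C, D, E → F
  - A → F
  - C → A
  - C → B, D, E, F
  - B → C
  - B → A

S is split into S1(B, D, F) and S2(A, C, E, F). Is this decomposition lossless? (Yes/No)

No

S1 ∩ S2 = {F}; its closure under F is {F}.
S1 ⊄ {F} and S2 ⊄ {F}, so the split is lossy.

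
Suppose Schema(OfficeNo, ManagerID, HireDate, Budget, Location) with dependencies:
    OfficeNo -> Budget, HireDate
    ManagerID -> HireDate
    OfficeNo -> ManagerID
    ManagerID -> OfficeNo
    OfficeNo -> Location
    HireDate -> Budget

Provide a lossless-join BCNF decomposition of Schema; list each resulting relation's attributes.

{Budget, HireDate}; {HireDate, Location, ManagerID, OfficeNo}

Candidate keys of the original relation: {ManagerID}, {OfficeNo}.
Within {Budget, HireDate, Location, ManagerID, OfficeNo}: {HireDate}⁺ ∩ {Budget, HireDate, Location, ManagerID, OfficeNo} = {Budget, HireDate}, not the whole set, so HireDate -> Budget violates BCNF; decompose into {Budget, HireDate} and {HireDate, Location, ManagerID, OfficeNo}.
{Budget, HireDate}: every determinant is a superkey — BCNF.
{HireDate, Location, ManagerID, OfficeNo}: every determinant is a superkey — BCNF.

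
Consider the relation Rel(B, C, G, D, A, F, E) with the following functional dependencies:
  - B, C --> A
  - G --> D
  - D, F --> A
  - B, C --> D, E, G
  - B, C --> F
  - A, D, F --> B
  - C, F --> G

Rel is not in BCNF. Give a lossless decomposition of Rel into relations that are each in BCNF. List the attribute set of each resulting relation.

Candidate keys of the original relation: {B, C}, {C, F}.
{A, B, C, D, E, F, G}: {G} determines {D, G} here but is not a superkey — split on G --> D, giving {D, G} and {A, B, C, E, F, G}.
{D, G}: every determinant is a superkey — BCNF.
{A, B, C, E, F, G}: {F, G} determines {A, B, F, G} here but is not a superkey — split on F, G --> A, B, giving {A, B, F, G} and {C, E, F, G}.
{A, B, F, G}: every determinant is a superkey — BCNF.
{C, E, F, G}: every determinant is a superkey — BCNF.

{A, B, F, G}; {C, E, F, G}; {D, G}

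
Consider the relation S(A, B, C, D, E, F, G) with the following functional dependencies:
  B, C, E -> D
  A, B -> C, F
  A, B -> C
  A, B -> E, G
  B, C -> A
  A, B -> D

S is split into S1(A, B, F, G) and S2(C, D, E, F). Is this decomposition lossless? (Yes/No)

Common attributes: {F}; their closure is {F}.
The closure covers neither S1 nor S2 entirely; the join is not lossless.

No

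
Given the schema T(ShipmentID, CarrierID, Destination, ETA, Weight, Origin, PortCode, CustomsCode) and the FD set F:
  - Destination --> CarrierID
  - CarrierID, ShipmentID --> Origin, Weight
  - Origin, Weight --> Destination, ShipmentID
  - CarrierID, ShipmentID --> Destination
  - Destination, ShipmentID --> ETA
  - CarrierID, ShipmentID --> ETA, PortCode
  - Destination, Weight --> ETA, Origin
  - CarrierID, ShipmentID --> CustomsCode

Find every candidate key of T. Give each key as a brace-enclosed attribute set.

{CarrierID, ShipmentID}, {Destination, ShipmentID}, {Destination, Weight}, {Origin, Weight}

{CarrierID, ShipmentID} is a candidate key since {CarrierID, ShipmentID}⁺ = {CarrierID, CustomsCode, Destination, ETA, Origin, PortCode, ShipmentID, Weight} covers every attribute.
{Destination, ShipmentID} is a candidate key since {Destination, ShipmentID}⁺ = {CarrierID, CustomsCode, Destination, ETA, Origin, PortCode, ShipmentID, Weight} covers every attribute.
{Destination, Weight} is a candidate key since {Destination, Weight}⁺ = {CarrierID, CustomsCode, Destination, ETA, Origin, PortCode, ShipmentID, Weight} covers every attribute.
{Origin, Weight} is a candidate key since {Origin, Weight}⁺ = {CarrierID, CustomsCode, Destination, ETA, Origin, PortCode, ShipmentID, Weight} covers every attribute.
Any other superkey properly contains one of these, so there are no further candidate keys.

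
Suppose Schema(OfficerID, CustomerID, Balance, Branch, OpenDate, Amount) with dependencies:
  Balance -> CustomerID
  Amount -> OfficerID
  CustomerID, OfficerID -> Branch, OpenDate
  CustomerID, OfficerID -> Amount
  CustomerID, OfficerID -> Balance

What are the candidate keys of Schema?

{Amount, Balance}, {Amount, CustomerID}, {Balance, OfficerID}, {CustomerID, OfficerID}

{Amount, Balance}⁺ = {Amount, Balance, Branch, CustomerID, OfficerID, OpenDate} — all of the relation — so {Amount, Balance} is a candidate key.
{Amount, CustomerID}⁺ = {Amount, Balance, Branch, CustomerID, OfficerID, OpenDate} — all of the relation — so {Amount, CustomerID} is a candidate key.
{Balance, OfficerID}⁺ = {Amount, Balance, Branch, CustomerID, OfficerID, OpenDate} — all of the relation — so {Balance, OfficerID} is a candidate key.
{CustomerID, OfficerID}⁺ = {Amount, Balance, Branch, CustomerID, OfficerID, OpenDate} — all of the relation — so {CustomerID, OfficerID} is a candidate key.
Any other superkey properly contains one of these, so there are no further candidate keys.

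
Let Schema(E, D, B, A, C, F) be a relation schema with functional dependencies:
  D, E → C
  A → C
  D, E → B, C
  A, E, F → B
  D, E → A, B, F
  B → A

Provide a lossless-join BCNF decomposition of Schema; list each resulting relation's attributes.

{A, B}; {A, C}; {A, D, E, F}; {B, E, F}

Candidate key of the original relation: {D, E}.
In {A, B, C, D, E, F}, {A} is not a superkey ({A}⁺ restricted to this set is {A, C}), so split on A → C into {A, C} and {A, B, D, E, F}.
{A, C} has no BCNF violation.
In {A, B, D, E, F}, {A, E, F} is not a superkey ({A, E, F}⁺ restricted to this set is {A, B, E, F}), so split on A, E, F → B into {A, B, E, F} and {A, D, E, F}.
In {A, B, E, F}, {B} is not a superkey ({B}⁺ restricted to this set is {A, B}), so split on B → A into {A, B} and {B, E, F}.
{A, B} has no BCNF violation.
{B, E, F} has no BCNF violation.
{A, D, E, F} has no BCNF violation.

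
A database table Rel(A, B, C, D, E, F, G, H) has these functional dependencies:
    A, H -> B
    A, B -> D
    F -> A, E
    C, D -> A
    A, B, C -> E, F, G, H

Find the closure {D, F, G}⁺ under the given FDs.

{A, D, E, F, G}

Start with {D, F, G}.
F -> A, E applies; add {A, E} → now {A, D, E, F, G}.
No further FD applies.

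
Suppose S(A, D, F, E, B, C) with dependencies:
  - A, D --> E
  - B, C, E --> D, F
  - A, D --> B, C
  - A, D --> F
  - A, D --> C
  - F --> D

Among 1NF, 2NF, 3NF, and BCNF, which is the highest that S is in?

3NF

Candidate keys: {A, B, C, E}, {A, D}, {A, F}. Prime attributes: {A, B, C, D, E, F}.
For B, C, E --> D, F we have {B, C, E}⁺ = {B, C, D, E, F}; {B, C, E} is not a superkey, so BCNF fails.
Its right-hand attributes {D, F} are all prime, as are those of every other non-superkey FD — the relation is in 3NF.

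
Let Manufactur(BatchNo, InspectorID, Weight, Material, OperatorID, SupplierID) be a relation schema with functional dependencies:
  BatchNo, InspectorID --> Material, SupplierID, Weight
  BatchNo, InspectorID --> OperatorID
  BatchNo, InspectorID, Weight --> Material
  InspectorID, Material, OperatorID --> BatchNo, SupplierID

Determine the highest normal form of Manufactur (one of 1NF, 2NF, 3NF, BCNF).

Candidate keys: {BatchNo, InspectorID}, {InspectorID, Material, OperatorID}. Prime attributes: {BatchNo, InspectorID, Material, OperatorID}.
Every FD has a superkey on the left, so the relation is in BCNF.

BCNF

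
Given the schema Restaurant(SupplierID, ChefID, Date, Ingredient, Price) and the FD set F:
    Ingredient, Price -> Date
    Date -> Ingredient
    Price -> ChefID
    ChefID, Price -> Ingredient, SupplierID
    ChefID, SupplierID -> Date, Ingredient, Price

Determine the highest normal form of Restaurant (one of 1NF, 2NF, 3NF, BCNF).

Candidate keys: {ChefID, SupplierID}, {Price}. Prime attributes: {ChefID, Price, SupplierID}.
Date -> Ingredient breaks BCNF: {Date}⁺ = {Date, Ingredient}, so {Date} is not a superkey.
Date -> Ingredient determines the non-prime attribute {Ingredient} from a non-superkey — 3NF is violated.
No proper subset of a key has a non-prime attribute in its closure, so there is no partial dependency; 2NF holds.

2NF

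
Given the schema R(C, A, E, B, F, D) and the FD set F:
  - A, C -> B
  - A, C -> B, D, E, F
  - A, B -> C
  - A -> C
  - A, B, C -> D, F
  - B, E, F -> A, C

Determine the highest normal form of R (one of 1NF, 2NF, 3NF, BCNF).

BCNF

Candidate keys: {A}, {B, E, F}. Prime attributes: {A, B, E, F}.
The left-hand side of every FD is a superkey, so BCNF is satisfied.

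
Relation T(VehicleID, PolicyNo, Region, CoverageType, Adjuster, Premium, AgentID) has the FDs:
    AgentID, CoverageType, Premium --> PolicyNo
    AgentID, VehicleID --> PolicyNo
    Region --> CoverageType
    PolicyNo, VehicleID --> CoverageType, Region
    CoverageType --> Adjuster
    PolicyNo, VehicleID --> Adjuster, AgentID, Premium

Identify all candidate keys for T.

Attributes never on any right-hand side: {VehicleID} — every candidate key must contain it.
Closure of {AgentID, VehicleID} is {Adjuster, AgentID, CoverageType, PolicyNo, Premium, Region, VehicleID}, the whole schema; {AgentID, VehicleID} is a candidate key.
Closure of {PolicyNo, VehicleID} is {Adjuster, AgentID, CoverageType, PolicyNo, Premium, Region, VehicleID}, the whole schema; {PolicyNo, VehicleID} is a candidate key.
No proper subset of any of these is a key, and no other minimal superkey exists.

{AgentID, VehicleID}, {PolicyNo, VehicleID}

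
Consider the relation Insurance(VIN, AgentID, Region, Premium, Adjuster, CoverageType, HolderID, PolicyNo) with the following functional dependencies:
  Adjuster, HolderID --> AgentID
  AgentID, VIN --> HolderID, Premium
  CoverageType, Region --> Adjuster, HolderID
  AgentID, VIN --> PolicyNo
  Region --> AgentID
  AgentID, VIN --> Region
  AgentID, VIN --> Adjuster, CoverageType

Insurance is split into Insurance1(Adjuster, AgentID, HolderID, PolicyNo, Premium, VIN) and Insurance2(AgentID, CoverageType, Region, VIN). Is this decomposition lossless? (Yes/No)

The shared attributes are {AgentID, VIN} and {AgentID, VIN}⁺ = {Adjuster, AgentID, CoverageType, HolderID, PolicyNo, Premium, Region, VIN}.
Since Insurance1 ⊆ {Adjuster, AgentID, CoverageType, HolderID, PolicyNo, Premium, Region, VIN}, the intersection is a superkey of Insurance1; the decomposition is lossless.

Yes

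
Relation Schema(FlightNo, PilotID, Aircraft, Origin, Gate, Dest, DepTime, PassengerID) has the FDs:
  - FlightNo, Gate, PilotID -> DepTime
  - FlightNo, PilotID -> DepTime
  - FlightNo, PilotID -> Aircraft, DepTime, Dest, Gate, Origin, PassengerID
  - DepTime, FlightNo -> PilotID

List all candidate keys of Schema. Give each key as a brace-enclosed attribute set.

Attributes never on any right-hand side: {FlightNo} — every candidate key must contain it.
{DepTime, FlightNo} is a candidate key since {DepTime, FlightNo}⁺ = {Aircraft, DepTime, Dest, FlightNo, Gate, Origin, PassengerID, PilotID} covers every attribute.
{FlightNo, PilotID} is a candidate key since {FlightNo, PilotID}⁺ = {Aircraft, DepTime, Dest, FlightNo, Gate, Origin, PassengerID, PilotID} covers every attribute.
These are minimal and exhaustive — every other superkey contains one of them.

{DepTime, FlightNo}, {FlightNo, PilotID}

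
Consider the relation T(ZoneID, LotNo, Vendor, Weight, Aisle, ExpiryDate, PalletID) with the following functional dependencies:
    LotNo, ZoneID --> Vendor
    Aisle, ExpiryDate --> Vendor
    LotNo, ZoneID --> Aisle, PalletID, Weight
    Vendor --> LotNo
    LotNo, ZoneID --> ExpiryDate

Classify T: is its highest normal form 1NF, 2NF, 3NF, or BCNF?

Candidate keys: {Aisle, ExpiryDate, ZoneID}, {LotNo, ZoneID}, {Vendor, ZoneID}. Prime attributes: {Aisle, ExpiryDate, LotNo, Vendor, ZoneID}.
For Aisle, ExpiryDate --> Vendor we have {Aisle, ExpiryDate}⁺ = {Aisle, ExpiryDate, LotNo, Vendor}; {Aisle, ExpiryDate} is not a superkey, so BCNF fails.
But every attribute on its right side ({Vendor}) is prime, and the same holds for every other non-superkey FD, so 3NF still holds.

3NF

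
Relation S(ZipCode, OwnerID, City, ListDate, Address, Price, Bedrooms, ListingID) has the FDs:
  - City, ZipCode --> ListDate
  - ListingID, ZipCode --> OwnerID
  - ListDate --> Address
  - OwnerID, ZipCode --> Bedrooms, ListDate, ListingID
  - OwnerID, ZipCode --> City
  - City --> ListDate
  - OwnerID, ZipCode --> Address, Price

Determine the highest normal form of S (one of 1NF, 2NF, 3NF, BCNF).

Candidate keys: {ListingID, ZipCode}, {OwnerID, ZipCode}. Prime attributes: {ListingID, OwnerID, ZipCode}.
City, ZipCode --> ListDate: {City, ZipCode}⁺ = {Address, City, ListDate, ZipCode}, which is not all of the attributes, so the left side is not a superkey — BCNF is violated.
City, ZipCode --> ListDate has non-prime {ListDate} on the right and a non-superkey on the left, so 3NF fails.
Checking every proper subset of each key, none determines a non-prime attribute — 2NF is satisfied.

2NF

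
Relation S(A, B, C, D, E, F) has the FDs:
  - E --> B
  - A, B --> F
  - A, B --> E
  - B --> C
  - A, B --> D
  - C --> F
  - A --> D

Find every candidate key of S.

{A, B}, {A, E}

{A} never appears on the right of any FD, so every key must include it.
Closure of {A, B} is {A, B, C, D, E, F}, the whole schema; {A, B} is a candidate key.
Closure of {A, E} is {A, B, C, D, E, F}, the whole schema; {A, E} is a candidate key.
Any other superkey properly contains one of these, so there are no further candidate keys.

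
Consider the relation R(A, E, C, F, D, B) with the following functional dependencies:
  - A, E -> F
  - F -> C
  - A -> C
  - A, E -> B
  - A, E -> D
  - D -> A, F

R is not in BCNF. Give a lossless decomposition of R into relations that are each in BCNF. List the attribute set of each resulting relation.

{A, D, F}; {B, D, E}; {C, F}

Candidate keys of the original relation: {A, E}, {D, E}.
{A, B, C, D, E, F}: {F} determines {C, F} here but is not a superkey — split on F -> C, giving {C, F} and {A, B, D, E, F}.
{C, F} has no BCNF violation.
{A, B, D, E, F}: {D} determines {A, D, F} here but is not a superkey — split on D -> A, F, giving {A, D, F} and {B, D, E}.
{A, D, F} has no BCNF violation.
{B, D, E} has no BCNF violation.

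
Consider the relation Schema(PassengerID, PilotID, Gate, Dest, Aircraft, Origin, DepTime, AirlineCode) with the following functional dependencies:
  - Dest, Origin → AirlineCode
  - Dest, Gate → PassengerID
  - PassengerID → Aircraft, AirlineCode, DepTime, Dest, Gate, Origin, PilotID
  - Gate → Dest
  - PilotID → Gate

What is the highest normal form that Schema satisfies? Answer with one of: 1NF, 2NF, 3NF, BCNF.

Candidate keys: {Gate}, {PassengerID}, {PilotID}. Prime attributes: {Gate, PassengerID, PilotID}.
Dest, Origin → AirlineCode: {Dest, Origin}⁺ = {AirlineCode, Dest, Origin}, which is not all of the attributes, so the left side is not a superkey — BCNF is violated.
Dest, Origin → AirlineCode has non-prime {AirlineCode} on the right and a non-superkey on the left, so 3NF fails.
Every candidate key is a single attribute, so no partial dependency is possible; 2NF holds.

2NF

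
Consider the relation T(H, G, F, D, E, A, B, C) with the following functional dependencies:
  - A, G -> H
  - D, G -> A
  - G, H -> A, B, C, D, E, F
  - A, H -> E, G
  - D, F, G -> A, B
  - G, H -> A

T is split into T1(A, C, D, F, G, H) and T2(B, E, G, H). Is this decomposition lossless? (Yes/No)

Yes

Common attributes: {G, H}; their closure is {A, B, C, D, E, F, G, H}.
T1 is contained in that closure, so T1 ∩ T2 -> T1 holds and the join is lossless.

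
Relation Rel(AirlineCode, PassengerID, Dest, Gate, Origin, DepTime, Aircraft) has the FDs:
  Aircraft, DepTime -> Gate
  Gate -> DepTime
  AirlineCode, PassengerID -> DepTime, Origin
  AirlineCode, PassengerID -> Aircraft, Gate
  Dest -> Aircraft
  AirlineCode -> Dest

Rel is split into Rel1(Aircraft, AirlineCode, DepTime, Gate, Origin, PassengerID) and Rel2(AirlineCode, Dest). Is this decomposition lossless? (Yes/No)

Yes

Rel1 ∩ Rel2 = {AirlineCode}; its closure under F is {Aircraft, AirlineCode, Dest}.
Since Rel2 ⊆ {Aircraft, AirlineCode, Dest}, the intersection is a superkey of Rel2; the decomposition is lossless.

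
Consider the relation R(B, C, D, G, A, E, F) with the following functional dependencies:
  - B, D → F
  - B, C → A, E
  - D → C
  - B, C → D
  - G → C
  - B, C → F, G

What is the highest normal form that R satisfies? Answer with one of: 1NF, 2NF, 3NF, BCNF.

Candidate keys: {B, C}, {B, D}, {B, G}. Prime attributes: {B, C, D, G}.
D → C: {D}⁺ = {C, D}, which is not all of the attributes, so the left side is not a superkey — BCNF is violated.
But every attribute on its right side ({C}) is prime, and the same holds for every other non-superkey FD, so 3NF still holds.

3NF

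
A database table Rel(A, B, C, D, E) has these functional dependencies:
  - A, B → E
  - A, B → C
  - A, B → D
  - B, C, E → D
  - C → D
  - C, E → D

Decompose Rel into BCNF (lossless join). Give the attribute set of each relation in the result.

{A, B, C, E}; {C, D}

Candidate key of the original relation: {A, B}.
{A, B, C, D, E}: {B, C, E} determines {B, C, D, E} here but is not a superkey — split on B, C, E → D, giving {B, C, D, E} and {A, B, C, E}.
{B, C, D, E}: {C} determines {C, D} here but is not a superkey — split on C → D, giving {C, D} and {B, C, E}.
{C, D} is in BCNF.
{B, C, E} is in BCNF.
{A, B, C, E} is in BCNF.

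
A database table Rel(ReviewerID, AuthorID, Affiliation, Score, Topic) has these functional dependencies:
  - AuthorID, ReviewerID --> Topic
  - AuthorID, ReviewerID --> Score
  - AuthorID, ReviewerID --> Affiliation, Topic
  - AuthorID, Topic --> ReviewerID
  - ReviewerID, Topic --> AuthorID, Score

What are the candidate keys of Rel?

{AuthorID, ReviewerID}⁺ = {Affiliation, AuthorID, ReviewerID, Score, Topic}, which is every attribute, so {AuthorID, ReviewerID} is a candidate key.
{AuthorID, Topic}⁺ = {Affiliation, AuthorID, ReviewerID, Score, Topic}, which is every attribute, so {AuthorID, Topic} is a candidate key.
{ReviewerID, Topic}⁺ = {Affiliation, AuthorID, ReviewerID, Score, Topic}, which is every attribute, so {ReviewerID, Topic} is a candidate key.
Any other superkey properly contains one of these, so there are no further candidate keys.

{AuthorID, ReviewerID}, {AuthorID, Topic}, {ReviewerID, Topic}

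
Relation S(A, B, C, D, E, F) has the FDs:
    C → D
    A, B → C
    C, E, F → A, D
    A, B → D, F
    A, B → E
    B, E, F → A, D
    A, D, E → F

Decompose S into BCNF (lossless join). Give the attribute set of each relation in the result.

{A, C, E, F}; {B, C, E, F}; {C, D}

Candidate keys of the original relation: {A, B}, {B, E, F}.
In {A, B, C, D, E, F}, {C} is not a superkey ({C}⁺ restricted to this set is {C, D}), so split on C → D into {C, D} and {A, B, C, E, F}.
{C, D} is in BCNF.
In {A, B, C, E, F}, {C, E, F} is not a superkey ({C, E, F}⁺ restricted to this set is {A, C, E, F}), so split on C, E, F → A into {A, C, E, F} and {B, C, E, F}.
{A, C, E, F} is in BCNF.
{B, C, E, F} is in BCNF.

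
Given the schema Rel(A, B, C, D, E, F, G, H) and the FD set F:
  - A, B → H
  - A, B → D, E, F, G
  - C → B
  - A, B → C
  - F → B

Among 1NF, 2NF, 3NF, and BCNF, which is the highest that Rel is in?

3NF

Candidate keys: {A, B}, {A, C}, {A, F}. Prime attributes: {A, B, C, F}.
C → B: {C}⁺ = {B, C}, which is not all of the attributes, so the left side is not a superkey — BCNF is violated.
But every attribute on its right side ({B}) is prime, and the same holds for every other non-superkey FD, so 3NF still holds.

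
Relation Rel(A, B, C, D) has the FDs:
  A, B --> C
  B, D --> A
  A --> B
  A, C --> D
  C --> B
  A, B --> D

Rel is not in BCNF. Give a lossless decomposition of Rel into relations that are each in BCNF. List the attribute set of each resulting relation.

{A, C, D}; {B, C}

Candidate keys of the original relation: {A}, {B, D}, {C, D}.
Within {A, B, C, D}: {C}⁺ ∩ {A, B, C, D} = {B, C}, not the whole set, so C --> B violates BCNF; decompose into {B, C} and {A, C, D}.
{B, C}: every determinant is a superkey — BCNF.
{A, C, D}: every determinant is a superkey — BCNF.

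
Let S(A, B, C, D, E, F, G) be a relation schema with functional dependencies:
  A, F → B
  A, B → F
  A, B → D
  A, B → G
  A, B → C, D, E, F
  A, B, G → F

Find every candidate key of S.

{A} never appears on the right of any FD, so every key must include it.
{A, B}⁺ = {A, B, C, D, E, F, G}, which is every attribute, so {A, B} is a candidate key.
{A, F}⁺ = {A, B, C, D, E, F, G}, which is every attribute, so {A, F} is a candidate key.
These are minimal and exhaustive — every other superkey contains one of them.

{A, B}, {A, F}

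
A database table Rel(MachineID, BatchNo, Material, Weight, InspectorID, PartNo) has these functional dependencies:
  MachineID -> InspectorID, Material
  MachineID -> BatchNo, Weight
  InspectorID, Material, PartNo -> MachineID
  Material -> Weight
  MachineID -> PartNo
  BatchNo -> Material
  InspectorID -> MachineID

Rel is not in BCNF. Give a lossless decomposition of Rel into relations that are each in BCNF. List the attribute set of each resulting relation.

Candidate keys of the original relation: {InspectorID}, {MachineID}.
In {BatchNo, InspectorID, MachineID, Material, PartNo, Weight}, {Material} is not a superkey ({Material}⁺ restricted to this set is {Material, Weight}), so split on Material -> Weight into {Material, Weight} and {BatchNo, InspectorID, MachineID, Material, PartNo}.
{Material, Weight} is in BCNF.
In {BatchNo, InspectorID, MachineID, Material, PartNo}, {BatchNo} is not a superkey ({BatchNo}⁺ restricted to this set is {BatchNo, Material}), so split on BatchNo -> Material into {BatchNo, Material} and {BatchNo, InspectorID, MachineID, PartNo}.
{BatchNo, Material} is in BCNF.
{BatchNo, InspectorID, MachineID, PartNo} is in BCNF.

{BatchNo, InspectorID, MachineID, PartNo}; {BatchNo, Material}; {Material, Weight}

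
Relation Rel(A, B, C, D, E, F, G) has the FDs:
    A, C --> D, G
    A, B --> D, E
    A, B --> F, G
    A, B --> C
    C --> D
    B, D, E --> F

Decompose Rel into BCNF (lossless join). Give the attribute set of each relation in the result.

{A, B, C, E}; {A, C, G}; {B, C, E, F}; {C, D}

Candidate key of the original relation: {A, B}.
In {A, B, C, D, E, F, G}, {A, C} is not a superkey ({A, C}⁺ restricted to this set is {A, C, D, G}), so split on A, C --> D, G into {A, C, D, G} and {A, B, C, E, F}.
In {A, C, D, G}, {C} is not a superkey ({C}⁺ restricted to this set is {C, D}), so split on C --> D into {C, D} and {A, C, G}.
{C, D} has no BCNF violation.
{A, C, G} has no BCNF violation.
In {A, B, C, E, F}, {B, C, E} is not a superkey ({B, C, E}⁺ restricted to this set is {B, C, E, F}), so split on B, C, E --> F into {B, C, E, F} and {A, B, C, E}.
{B, C, E, F} has no BCNF violation.
{A, B, C, E} has no BCNF violation.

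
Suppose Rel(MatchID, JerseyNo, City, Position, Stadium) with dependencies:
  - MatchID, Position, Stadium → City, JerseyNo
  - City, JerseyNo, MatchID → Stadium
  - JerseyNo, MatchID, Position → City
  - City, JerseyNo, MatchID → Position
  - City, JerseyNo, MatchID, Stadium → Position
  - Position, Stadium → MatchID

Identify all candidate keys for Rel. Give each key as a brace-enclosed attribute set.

{City, JerseyNo, MatchID}, {JerseyNo, MatchID, Position}, {Position, Stadium}

Closure of {Position, Stadium} is {City, JerseyNo, MatchID, Position, Stadium}, the whole schema; {Position, Stadium} is a candidate key.
Closure of {City, JerseyNo, MatchID} is {City, JerseyNo, MatchID, Position, Stadium}, the whole schema; {City, JerseyNo, MatchID} is a candidate key.
Closure of {JerseyNo, MatchID, Position} is {City, JerseyNo, MatchID, Position, Stadium}, the whole schema; {JerseyNo, MatchID, Position} is a candidate key.
No proper subset of any of these is a key, and no other minimal superkey exists.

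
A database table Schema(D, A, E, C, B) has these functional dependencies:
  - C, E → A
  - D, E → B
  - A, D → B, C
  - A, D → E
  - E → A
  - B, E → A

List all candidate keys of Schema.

Attributes never on any right-hand side: {D} — every candidate key must contain it.
{A, D}⁺ = {A, B, C, D, E}, which is every attribute, so {A, D} is a candidate key.
{D, E}⁺ = {A, B, C, D, E}, which is every attribute, so {D, E} is a candidate key.
No proper subset of any of these is a key, and no other minimal superkey exists.

{A, D}, {D, E}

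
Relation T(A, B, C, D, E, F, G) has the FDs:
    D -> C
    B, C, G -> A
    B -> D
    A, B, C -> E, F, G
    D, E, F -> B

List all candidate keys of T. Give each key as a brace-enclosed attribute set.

{A, B} is a candidate key since {A, B}⁺ = {A, B, C, D, E, F, G} covers every attribute.
{B, G} is a candidate key since {B, G}⁺ = {A, B, C, D, E, F, G} covers every attribute.
{A, D, E, F} is a candidate key since {A, D, E, F}⁺ = {A, B, C, D, E, F, G} covers every attribute.
{D, E, F, G} is a candidate key since {D, E, F, G}⁺ = {A, B, C, D, E, F, G} covers every attribute.
Any other superkey properly contains one of these, so there are no further candidate keys.

{A, B}, {A, D, E, F}, {B, G}, {D, E, F, G}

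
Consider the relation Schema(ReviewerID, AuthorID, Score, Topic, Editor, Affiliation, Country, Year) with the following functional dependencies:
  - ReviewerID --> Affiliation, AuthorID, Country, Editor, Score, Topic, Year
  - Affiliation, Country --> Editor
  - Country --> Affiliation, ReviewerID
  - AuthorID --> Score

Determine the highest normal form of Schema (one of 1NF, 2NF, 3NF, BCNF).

Candidate keys: {Country}, {ReviewerID}. Prime attributes: {Country, ReviewerID}.
AuthorID --> Score breaks BCNF: {AuthorID}⁺ = {AuthorID, Score}, so {AuthorID} is not a superkey.
AuthorID --> Score has non-prime {Score} on the right and a non-superkey on the left, so 3NF fails.
With only single-attribute keys there can be no partial dependency, so 2NF holds.

2NF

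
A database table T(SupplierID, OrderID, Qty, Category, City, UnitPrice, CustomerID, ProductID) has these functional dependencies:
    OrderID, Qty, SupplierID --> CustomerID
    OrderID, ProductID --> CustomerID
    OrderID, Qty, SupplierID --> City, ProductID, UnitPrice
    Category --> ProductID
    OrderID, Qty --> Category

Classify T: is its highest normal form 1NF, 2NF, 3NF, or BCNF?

1NF

Candidate key: {OrderID, Qty, SupplierID}. Prime attributes: {OrderID, Qty, SupplierID}.
OrderID, ProductID --> CustomerID breaks BCNF: {OrderID, ProductID}⁺ = {CustomerID, OrderID, ProductID}, so {OrderID, ProductID} is not a superkey.
Because {CustomerID} is non-prime and the left side of OrderID, ProductID --> CustomerID is not a superkey, the relation is not in 3NF.
Since {OrderID, Qty} ⊂ {OrderID, Qty, SupplierID} and {OrderID, Qty}⁺ ⊇ {Category, CustomerID, ProductID} with {Category, CustomerID, ProductID} non-prime, there is a partial dependency; 2NF fails.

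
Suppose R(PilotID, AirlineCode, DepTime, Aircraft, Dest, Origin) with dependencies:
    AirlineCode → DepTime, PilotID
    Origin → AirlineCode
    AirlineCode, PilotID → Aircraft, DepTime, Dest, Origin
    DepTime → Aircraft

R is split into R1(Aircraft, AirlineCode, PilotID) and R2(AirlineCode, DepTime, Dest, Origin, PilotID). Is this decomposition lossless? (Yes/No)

The shared attributes are {AirlineCode, PilotID} and {AirlineCode, PilotID}⁺ = {Aircraft, AirlineCode, DepTime, Dest, Origin, PilotID}.
R1 is contained in that closure, so R1 ∩ R2 → R1 holds and the join is lossless.

Yes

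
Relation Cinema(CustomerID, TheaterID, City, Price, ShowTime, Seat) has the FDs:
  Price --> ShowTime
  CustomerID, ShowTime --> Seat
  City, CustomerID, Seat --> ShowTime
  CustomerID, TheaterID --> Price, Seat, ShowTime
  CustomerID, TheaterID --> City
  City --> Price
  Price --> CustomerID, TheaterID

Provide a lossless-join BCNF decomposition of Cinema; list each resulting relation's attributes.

{City, CustomerID, Price, ShowTime, TheaterID}; {CustomerID, Seat, ShowTime}

Candidate keys of the original relation: {City}, {CustomerID, TheaterID}, {Price}.
{City, CustomerID, Price, Seat, ShowTime, TheaterID}: {CustomerID, ShowTime} determines {CustomerID, Seat, ShowTime} here but is not a superkey — split on CustomerID, ShowTime --> Seat, giving {CustomerID, Seat, ShowTime} and {City, CustomerID, Price, ShowTime, TheaterID}.
{CustomerID, Seat, ShowTime} is in BCNF.
{City, CustomerID, Price, ShowTime, TheaterID} is in BCNF.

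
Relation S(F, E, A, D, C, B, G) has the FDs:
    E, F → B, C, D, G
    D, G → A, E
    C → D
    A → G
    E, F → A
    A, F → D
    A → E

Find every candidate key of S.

{A, F}, {C, F, G}, {D, F, G}, {E, F}

No FD produces {F}, so it must be in every candidate key.
{A, F} is a candidate key since {A, F}⁺ = {A, B, C, D, E, F, G} covers every attribute.
{E, F} is a candidate key since {E, F}⁺ = {A, B, C, D, E, F, G} covers every attribute.
{C, F, G} is a candidate key since {C, F, G}⁺ = {A, B, C, D, E, F, G} covers every attribute.
{D, F, G} is a candidate key since {D, F, G}⁺ = {A, B, C, D, E, F, G} covers every attribute.
No proper subset of any of these is a key, and no other minimal superkey exists.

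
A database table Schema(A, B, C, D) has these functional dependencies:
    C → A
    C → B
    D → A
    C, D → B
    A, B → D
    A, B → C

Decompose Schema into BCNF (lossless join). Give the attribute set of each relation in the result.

{A, D}; {B, C, D}

Candidate keys of the original relation: {A, B}, {B, D}, {C}.
{A, B, C, D}: {D} determines {A, D} here but is not a superkey — split on D → A, giving {A, D} and {B, C, D}.
{A, D} has no BCNF violation.
{B, C, D} has no BCNF violation.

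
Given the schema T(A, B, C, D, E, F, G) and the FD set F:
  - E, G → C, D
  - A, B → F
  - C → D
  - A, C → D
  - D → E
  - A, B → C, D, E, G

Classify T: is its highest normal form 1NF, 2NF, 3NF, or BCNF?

Candidate key: {A, B}. Prime attributes: {A, B}.
E, G → C, D: {E, G}⁺ = {C, D, E, G}, which is not all of the attributes, so the left side is not a superkey — BCNF is violated.
E, G → C, D determines the non-prime attributes {C, D} from a non-superkey — 3NF is violated.
No non-prime attribute depends on a proper subset of any candidate key, so 2NF holds.

2NF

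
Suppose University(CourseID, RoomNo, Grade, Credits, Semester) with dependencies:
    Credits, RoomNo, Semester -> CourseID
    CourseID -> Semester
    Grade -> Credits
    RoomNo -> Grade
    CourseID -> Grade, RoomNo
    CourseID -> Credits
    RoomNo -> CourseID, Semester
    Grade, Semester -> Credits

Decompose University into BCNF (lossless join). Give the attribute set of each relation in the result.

Candidate keys of the original relation: {CourseID}, {RoomNo}.
Within {CourseID, Credits, Grade, RoomNo, Semester}: {Grade}⁺ ∩ {CourseID, Credits, Grade, RoomNo, Semester} = {Credits, Grade}, not the whole set, so Grade -> Credits violates BCNF; decompose into {Credits, Grade} and {CourseID, Grade, RoomNo, Semester}.
{Credits, Grade}: every determinant is a superkey — BCNF.
{CourseID, Grade, RoomNo, Semester}: every determinant is a superkey — BCNF.

{CourseID, Grade, RoomNo, Semester}; {Credits, Grade}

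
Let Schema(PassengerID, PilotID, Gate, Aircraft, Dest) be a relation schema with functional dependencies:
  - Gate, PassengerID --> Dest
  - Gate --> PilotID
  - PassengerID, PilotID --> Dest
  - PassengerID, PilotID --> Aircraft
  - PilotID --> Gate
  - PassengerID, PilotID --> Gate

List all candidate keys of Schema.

{Gate, PassengerID}, {PassengerID, PilotID}

{PassengerID} never appears on the right of any FD, so every key must include it.
Closure of {Gate, PassengerID} is {Aircraft, Dest, Gate, PassengerID, PilotID}, the whole schema; {Gate, PassengerID} is a candidate key.
Closure of {PassengerID, PilotID} is {Aircraft, Dest, Gate, PassengerID, PilotID}, the whole schema; {PassengerID, PilotID} is a candidate key.
These are minimal and exhaustive — every other superkey contains one of them.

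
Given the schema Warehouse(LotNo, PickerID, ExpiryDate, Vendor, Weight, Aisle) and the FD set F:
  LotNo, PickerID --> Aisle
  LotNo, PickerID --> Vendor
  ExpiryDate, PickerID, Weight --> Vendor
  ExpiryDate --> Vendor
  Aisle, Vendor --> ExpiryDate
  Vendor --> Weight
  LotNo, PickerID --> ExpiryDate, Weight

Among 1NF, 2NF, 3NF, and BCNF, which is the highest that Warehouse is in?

2NF

Candidate key: {LotNo, PickerID}. Prime attributes: {LotNo, PickerID}.
ExpiryDate, PickerID, Weight --> Vendor breaks BCNF: {ExpiryDate, PickerID, Weight}⁺ = {ExpiryDate, PickerID, Vendor, Weight}, so {ExpiryDate, PickerID, Weight} is not a superkey.
ExpiryDate, PickerID, Weight --> Vendor has non-prime {Vendor} on the right and a non-superkey on the left, so 3NF fails.
Checking every proper subset of each key, none determines a non-prime attribute — 2NF is satisfied.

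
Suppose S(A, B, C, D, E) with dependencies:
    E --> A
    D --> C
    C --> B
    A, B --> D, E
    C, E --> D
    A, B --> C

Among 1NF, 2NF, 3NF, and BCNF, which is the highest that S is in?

Candidate keys: {A, B}, {A, C}, {A, D}, {B, E}, {C, E}, {D, E}. Prime attributes: {A, B, C, D, E}.
E --> A: {E}⁺ = {A, E}, which is not all of the attributes, so the left side is not a superkey — BCNF is violated.
Since {A} ⊆ prime attributes and every other non-superkey FD also has a prime right side, the schema is in 3NF.

3NF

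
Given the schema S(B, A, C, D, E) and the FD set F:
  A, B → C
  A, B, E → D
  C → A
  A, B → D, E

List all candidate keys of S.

{B} never appears on the right of any FD, so every key must include it.
{A, B}⁺ = {A, B, C, D, E} — all of the relation — so {A, B} is a candidate key.
{B, C}⁺ = {A, B, C, D, E} — all of the relation — so {B, C} is a candidate key.
No proper subset of any of these is a key, and no other minimal superkey exists.

{A, B}, {B, C}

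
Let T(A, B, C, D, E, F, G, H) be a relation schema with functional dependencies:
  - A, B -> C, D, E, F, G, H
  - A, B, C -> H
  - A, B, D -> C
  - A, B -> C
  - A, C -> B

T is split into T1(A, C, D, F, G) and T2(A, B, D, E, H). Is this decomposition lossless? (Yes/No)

Common attributes: {A, D}; their closure is {A, D}.
Neither T1 nor T2 is contained in that closure, so the decomposition is lossy.

No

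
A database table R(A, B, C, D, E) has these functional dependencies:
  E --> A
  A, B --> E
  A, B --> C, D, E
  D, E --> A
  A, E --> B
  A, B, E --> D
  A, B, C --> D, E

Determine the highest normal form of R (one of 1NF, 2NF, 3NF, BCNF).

Candidate keys: {A, B}, {E}. Prime attributes: {A, B, E}.
The left-hand side of every FD is a superkey, so BCNF is satisfied.

BCNF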